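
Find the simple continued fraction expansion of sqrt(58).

[7; (1, 1, 1, 1, 1, 1, 14)]

Write x_i = (sqrt(58) + m_i)/d_i with (m_0, d_0) = (0, 1). a_0 = floor(sqrt(58)) = 7, since 7^2 = 49 <= 58 < 64 = 8^2.
Iterate m_{i+1} = d_i*a_i - m_i, d_{i+1} = (58 - m_{i+1}^2)/d_i, a_{i+1} = floor((a_0 + m_{i+1})/d_{i+1}):
  m_1 = 1*7 - 0 = 7, d_1 = (58 - 7^2)/1 = 9/1 = 9, a_1 = floor((7 + 7)/9) = 1.
  m_2 = 9*1 - 7 = 2, d_2 = (58 - 2^2)/9 = 54/9 = 6, a_2 = floor((7 + 2)/6) = 1.
  m_3 = 6*1 - 2 = 4, d_3 = (58 - 4^2)/6 = 42/6 = 7, a_3 = floor((7 + 4)/7) = 1.
  m_4 = 7*1 - 4 = 3, d_4 = (58 - 3^2)/7 = 49/7 = 7, a_4 = floor((7 + 3)/7) = 1.
  m_5 = 7*1 - 3 = 4, d_5 = (58 - 4^2)/7 = 42/7 = 6, a_5 = floor((7 + 4)/6) = 1.
  m_6 = 6*1 - 4 = 2, d_6 = (58 - 2^2)/6 = 54/6 = 9, a_6 = floor((7 + 2)/9) = 1.
  m_7 = 9*1 - 2 = 7, d_7 = (58 - 7^2)/9 = 9/9 = 1, a_7 = floor((7 + 7)/1) = 14.
  m_8 = 1*14 - 7 = 7, d_8 = (58 - 7^2)/1 = 9/1 = 9: (m_8, d_8) = (m_1, d_1) = (7, 9), so from here the quotients repeat a_1, ..., a_7; the period length is 7.
Hence the expansion of sqrt(58) is a_0 = 7 followed by the repeating block 1, 1, 1, 1, 1, 1, 14 (period 7).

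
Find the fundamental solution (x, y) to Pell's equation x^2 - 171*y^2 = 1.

First expand sqrt(171) as a continued fraction. With x_i = (sqrt(171) + m_i)/d_i and (m_0, d_0) = (0, 1): a_0 = floor(sqrt(171)) = 13, since 13^2 = 169 <= 171 < 196 = 14^2.
Iterate m_{i+1} = d_i*a_i - m_i, d_{i+1} = (171 - m_{i+1}^2)/d_i, a_{i+1} = floor((a_0 + m_{i+1})/d_{i+1}):
  m_1 = 1*13 - 0 = 13, d_1 = (171 - 13^2)/1 = 2/1 = 2, a_1 = floor((13 + 13)/2) = 13.
  m_2 = 2*13 - 13 = 13, d_2 = (171 - 13^2)/2 = 2/2 = 1, a_2 = floor((13 + 13)/1) = 26.
  m_3 = 1*26 - 13 = 13, d_3 = (171 - 13^2)/1 = 2/1 = 2: (m_3, d_3) = (m_1, d_1) = (13, 2), so from here the quotients repeat a_1, a_2; the period length is 2.
So sqrt(171) = [13; (13, 26)] with period length k = 2.
k is even, so the fundamental solution of x^2 - 171y^2 = 1 is (p_{k-1}, q_{k-1}) = (p_1, q_1); compute convergents through index 1.
Convergents (p_i = a_i*p_{i-1} + p_{i-2}, q_i = a_i*q_{i-1} + q_{i-2} with p_{-2}=0, p_{-1}=1, q_{-2}=1, q_{-1}=0):
  i=0: a_0=13, p_0 = 13*1 + 0 = 13, q_0 = 13*0 + 1 = 1.
  i=1: a_1=13, p_1 = 13*13 + 1 = 170, q_1 = 13*1 + 0 = 13.
Check: 170^2 - 171*13^2 = 28900 - 28899 = 1, so (x, y) = (170, 13) solves the equation, and by the theorem it is the least positive solution.

(x, y) = (170, 13)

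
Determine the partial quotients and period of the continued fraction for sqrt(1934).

Write x_i = (sqrt(1934) + m_i)/d_i with (m_0, d_0) = (0, 1). a_0 = floor(sqrt(1934)) = 43, since 43^2 = 1849 <= 1934 < 1936 = 44^2.
Iterate m_{i+1} = d_i*a_i - m_i, d_{i+1} = (1934 - m_{i+1}^2)/d_i, a_{i+1} = floor((a_0 + m_{i+1})/d_{i+1}):
  m_1 = 1*43 - 0 = 43, d_1 = (1934 - 43^2)/1 = 85/1 = 85, a_1 = floor((43 + 43)/85) = 1.
  m_2 = 85*1 - 43 = 42, d_2 = (1934 - 42^2)/85 = 170/85 = 2, a_2 = floor((43 + 42)/2) = 42.
  m_3 = 2*42 - 42 = 42, d_3 = (1934 - 42^2)/2 = 170/2 = 85, a_3 = floor((43 + 42)/85) = 1.
  m_4 = 85*1 - 42 = 43, d_4 = (1934 - 43^2)/85 = 85/85 = 1, a_4 = floor((43 + 43)/1) = 86.
  m_5 = 1*86 - 43 = 43, d_5 = (1934 - 43^2)/1 = 85/1 = 85: (m_5, d_5) = (m_1, d_1) = (43, 85), so from here the quotients repeat a_1, ..., a_4; the period length is 4.
Hence the expansion of sqrt(1934) is a_0 = 43 followed by the repeating block 1, 42, 1, 86 (period 4).

[43; (1, 42, 1, 86)]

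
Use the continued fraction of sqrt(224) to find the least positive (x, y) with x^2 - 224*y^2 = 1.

First expand sqrt(224) as a continued fraction. With x_i = (sqrt(224) + m_i)/d_i and (m_0, d_0) = (0, 1): a_0 = floor(sqrt(224)) = 14, since 14^2 = 196 <= 224 < 225 = 15^2.
Iterate m_{i+1} = d_i*a_i - m_i, d_{i+1} = (224 - m_{i+1}^2)/d_i, a_{i+1} = floor((a_0 + m_{i+1})/d_{i+1}):
  m_1 = 1*14 - 0 = 14, d_1 = (224 - 14^2)/1 = 28/1 = 28, a_1 = floor((14 + 14)/28) = 1.
  m_2 = 28*1 - 14 = 14, d_2 = (224 - 14^2)/28 = 28/28 = 1, a_2 = floor((14 + 14)/1) = 28.
  m_3 = 1*28 - 14 = 14, d_3 = (224 - 14^2)/1 = 28/1 = 28: (m_3, d_3) = (m_1, d_1) = (14, 28), so from here the quotients repeat a_1, a_2; the period length is 2.
So sqrt(224) = [14; (1, 28)] with period length k = 2.
k is even, so the fundamental solution of x^2 - 224y^2 = 1 is (p_{k-1}, q_{k-1}) = (p_1, q_1); compute convergents through index 1.
Convergents (p_i = a_i*p_{i-1} + p_{i-2}, q_i = a_i*q_{i-1} + q_{i-2} with p_{-2}=0, p_{-1}=1, q_{-2}=1, q_{-1}=0):
  i=0: a_0=14, p_0 = 14*1 + 0 = 14, q_0 = 14*0 + 1 = 1.
  i=1: a_1=1, p_1 = 1*14 + 1 = 15, q_1 = 1*1 + 0 = 1.
Check: 15^2 - 224*1^2 = 225 - 224 = 1, so (x, y) = (15, 1) solves the equation, and by the theorem it is the least positive solution.

(x, y) = (15, 1)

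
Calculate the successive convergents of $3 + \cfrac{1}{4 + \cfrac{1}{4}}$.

3/1, 13/4, 55/17

Using the convergent recurrence p_i = a_i*p_{i-1} + p_{i-2}, q_i = a_i*q_{i-1} + q_{i-2} with p_{-2}=0, p_{-1}=1, q_{-2}=1, q_{-1}=0:
  i=0: a_0=3, p_0 = 3*1 + 0 = 3, q_0 = 3*0 + 1 = 1.
  i=1: a_1=4, p_1 = 4*3 + 1 = 13, q_1 = 4*1 + 0 = 4.
  i=2: a_2=4, p_2 = 4*13 + 3 = 55, q_2 = 4*4 + 1 = 17.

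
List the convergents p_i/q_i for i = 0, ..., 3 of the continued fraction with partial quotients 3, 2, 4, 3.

3/1, 7/2, 31/9, 100/29

Using the convergent recurrence p_i = a_i*p_{i-1} + p_{i-2}, q_i = a_i*q_{i-1} + q_{i-2} with p_{-2}=0, p_{-1}=1, q_{-2}=1, q_{-1}=0:
  i=0: a_0=3, p_0 = 3*1 + 0 = 3, q_0 = 3*0 + 1 = 1.
  i=1: a_1=2, p_1 = 2*3 + 1 = 7, q_1 = 2*1 + 0 = 2.
  i=2: a_2=4, p_2 = 4*7 + 3 = 31, q_2 = 4*2 + 1 = 9.
  i=3: a_3=3, p_3 = 3*31 + 7 = 100, q_3 = 3*9 + 2 = 29.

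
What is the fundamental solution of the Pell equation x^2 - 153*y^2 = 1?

(x, y) = (2177, 176)

First expand sqrt(153) as a continued fraction. With x_i = (sqrt(153) + m_i)/d_i and (m_0, d_0) = (0, 1): a_0 = floor(sqrt(153)) = 12, since 12^2 = 144 <= 153 < 169 = 13^2.
Iterate m_{i+1} = d_i*a_i - m_i, d_{i+1} = (153 - m_{i+1}^2)/d_i, a_{i+1} = floor((a_0 + m_{i+1})/d_{i+1}):
  m_1 = 1*12 - 0 = 12, d_1 = (153 - 12^2)/1 = 9/1 = 9, a_1 = floor((12 + 12)/9) = 2.
  m_2 = 9*2 - 12 = 6, d_2 = (153 - 6^2)/9 = 117/9 = 13, a_2 = floor((12 + 6)/13) = 1.
  m_3 = 13*1 - 6 = 7, d_3 = (153 - 7^2)/13 = 104/13 = 8, a_3 = floor((12 + 7)/8) = 2.
  m_4 = 8*2 - 7 = 9, d_4 = (153 - 9^2)/8 = 72/8 = 9, a_4 = floor((12 + 9)/9) = 2.
  m_5 = 9*2 - 9 = 9, d_5 = (153 - 9^2)/9 = 72/9 = 8, a_5 = floor((12 + 9)/8) = 2.
  m_6 = 8*2 - 9 = 7, d_6 = (153 - 7^2)/8 = 104/8 = 13, a_6 = floor((12 + 7)/13) = 1.
  m_7 = 13*1 - 7 = 6, d_7 = (153 - 6^2)/13 = 117/13 = 9, a_7 = floor((12 + 6)/9) = 2.
  m_8 = 9*2 - 6 = 12, d_8 = (153 - 12^2)/9 = 9/9 = 1, a_8 = floor((12 + 12)/1) = 24.
  m_9 = 1*24 - 12 = 12, d_9 = (153 - 12^2)/1 = 9/1 = 9: (m_9, d_9) = (m_1, d_1) = (12, 9), so from here the quotients repeat a_1, ..., a_8; the period length is 8.
So sqrt(153) = [12; (2, 1, 2, 2, 2, 1, 2, 24)] with period length k = 8.
k is even, so the fundamental solution of x^2 - 153y^2 = 1 is (p_{k-1}, q_{k-1}) = (p_7, q_7); compute convergents through index 7.
Convergents (p_i = a_i*p_{i-1} + p_{i-2}, q_i = a_i*q_{i-1} + q_{i-2} with p_{-2}=0, p_{-1}=1, q_{-2}=1, q_{-1}=0):
  i=0: a_0=12, p_0 = 12*1 + 0 = 12, q_0 = 12*0 + 1 = 1.
  i=1: a_1=2, p_1 = 2*12 + 1 = 25, q_1 = 2*1 + 0 = 2.
  i=2: a_2=1, p_2 = 1*25 + 12 = 37, q_2 = 1*2 + 1 = 3.
  i=3: a_3=2, p_3 = 2*37 + 25 = 99, q_3 = 2*3 + 2 = 8.
  i=4: a_4=2, p_4 = 2*99 + 37 = 235, q_4 = 2*8 + 3 = 19.
  i=5: a_5=2, p_5 = 2*235 + 99 = 569, q_5 = 2*19 + 8 = 46.
  i=6: a_6=1, p_6 = 1*569 + 235 = 804, q_6 = 1*46 + 19 = 65.
  i=7: a_7=2, p_7 = 2*804 + 569 = 2177, q_7 = 2*65 + 46 = 176.
Check: 2177^2 - 153*176^2 = 4739329 - 4739328 = 1, so (x, y) = (2177, 176) solves the equation, and by the theorem it is the least positive solution.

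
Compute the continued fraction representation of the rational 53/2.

[26; 2]

Run the Euclidean algorithm on 53 and 2; the successive quotients are the partial quotients a_0, a_1, ... (each step inverts the fractional part left over by the previous one):
  53 = 26*2 + 1, so a_0 = 26.
  2 = 2*1 + 0, so a_1 = 2.
The remainder reaches 0 after 2 divisions, so the expansion has 2 partial quotients, read off in order.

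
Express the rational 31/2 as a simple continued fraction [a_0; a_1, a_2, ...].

Run the Euclidean algorithm on 31 and 2; the successive quotients are the partial quotients a_0, a_1, ... (each step inverts the fractional part left over by the previous one):
  31 = 15*2 + 1, so a_0 = 15.
  2 = 2*1 + 0, so a_1 = 2.
The remainder reaches 0 after 2 divisions, so the expansion has 2 partial quotients, read off in order.

[15; 2]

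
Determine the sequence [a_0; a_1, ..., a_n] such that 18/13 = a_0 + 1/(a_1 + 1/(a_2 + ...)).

Run the Euclidean algorithm on 18 and 13; the successive quotients are the partial quotients a_0, a_1, ... (each step inverts the fractional part left over by the previous one):
  18 = 1*13 + 5, so a_0 = 1.
  13 = 2*5 + 3, so a_1 = 2.
  5 = 1*3 + 2, so a_2 = 1.
  3 = 1*2 + 1, so a_3 = 1.
  2 = 2*1 + 0, so a_4 = 2.
The remainder reaches 0 after 5 divisions, so the expansion has 5 partial quotients, read off in order.

[1; 2, 1, 1, 2]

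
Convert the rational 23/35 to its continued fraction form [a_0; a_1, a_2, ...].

[0; 1, 1, 1, 11]

Run the Euclidean algorithm on 23 and 35; the successive quotients are the partial quotients a_0, a_1, ... (each step inverts the fractional part left over by the previous one):
  23 = 0*35 + 23, so a_0 = 0.
  35 = 1*23 + 12, so a_1 = 1.
  23 = 1*12 + 11, so a_2 = 1.
  12 = 1*11 + 1, so a_3 = 1.
  11 = 11*1 + 0, so a_4 = 11.
The remainder reaches 0 after 5 divisions, so the expansion has 5 partial quotients, read off in order.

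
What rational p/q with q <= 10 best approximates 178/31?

Expand x = 178/31 as a continued fraction with the Euclidean algorithm:
  178 = 5*31 + 23, so a_0 = 5.
  31 = 1*23 + 8, so a_1 = 1.
  23 = 2*8 + 7, so a_2 = 2.
  8 = 1*7 + 1, so a_3 = 1.
  7 = 7*1 + 0, so a_4 = 7.
so x = [5; 1, 2, 1, 7].
Convergents (p_i = a_i*p_{i-1} + p_{i-2}, q_i = a_i*q_{i-1} + q_{i-2} with p_{-2}=0, p_{-1}=1, q_{-2}=1, q_{-1}=0), until the denominator exceeds 10:
  i=0: a_0=5, p_0 = 5*1 + 0 = 5, q_0 = 5*0 + 1 = 1.
  i=1: a_1=1, p_1 = 1*5 + 1 = 6, q_1 = 1*1 + 0 = 1.
  i=2: a_2=2, p_2 = 2*6 + 5 = 17, q_2 = 2*1 + 1 = 3.
  i=3: a_3=1, p_3 = 1*17 + 6 = 23, q_3 = 1*3 + 1 = 4.
  i=4: a_4=7, p_4 = 7*23 + 17 = 178, q_4 = 7*4 + 3 = 31.
q_4 = 31 > 10, so the last convergent with denominator <= 10 is p_3/q_3 = 23/4.
The closest fraction with denominator <= 10 is either p_3/q_3 or the intermediate fraction (k*p_3 + p_2)/(k*q_3 + q_2) with the largest k >= 1 whose denominator stays <= 10; these approach x as k grows, and every other convergent or intermediate fraction in range is farther away.
Largest k: floor((10 - q_2)/q_3) = floor((10 - 3)/4) = 1.
That gives (1*23 + 17)/(1*4 + 3) = 40/7.
Compare the errors: |x - 23/4| = |178*4 - 23*31|/(31*4) = 1/124, and |x - 40/7| = |178*7 - 40*31|/(31*7) = 6/217.
Cross-multiplying, 1*217 = 217 < 744 = 6*124, so 1/124 is smaller: the convergent 23/4 is closer to x than 40/7.

23/4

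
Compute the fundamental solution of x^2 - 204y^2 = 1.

(x, y) = (4999, 350)

First expand sqrt(204) as a continued fraction. With x_i = (sqrt(204) + m_i)/d_i and (m_0, d_0) = (0, 1): a_0 = floor(sqrt(204)) = 14, since 14^2 = 196 <= 204 < 225 = 15^2.
Iterate m_{i+1} = d_i*a_i - m_i, d_{i+1} = (204 - m_{i+1}^2)/d_i, a_{i+1} = floor((a_0 + m_{i+1})/d_{i+1}):
  m_1 = 1*14 - 0 = 14, d_1 = (204 - 14^2)/1 = 8/1 = 8, a_1 = floor((14 + 14)/8) = 3.
  m_2 = 8*3 - 14 = 10, d_2 = (204 - 10^2)/8 = 104/8 = 13, a_2 = floor((14 + 10)/13) = 1.
  m_3 = 13*1 - 10 = 3, d_3 = (204 - 3^2)/13 = 195/13 = 15, a_3 = floor((14 + 3)/15) = 1.
  m_4 = 15*1 - 3 = 12, d_4 = (204 - 12^2)/15 = 60/15 = 4, a_4 = floor((14 + 12)/4) = 6.
  m_5 = 4*6 - 12 = 12, d_5 = (204 - 12^2)/4 = 60/4 = 15, a_5 = floor((14 + 12)/15) = 1.
  m_6 = 15*1 - 12 = 3, d_6 = (204 - 3^2)/15 = 195/15 = 13, a_6 = floor((14 + 3)/13) = 1.
  m_7 = 13*1 - 3 = 10, d_7 = (204 - 10^2)/13 = 104/13 = 8, a_7 = floor((14 + 10)/8) = 3.
  m_8 = 8*3 - 10 = 14, d_8 = (204 - 14^2)/8 = 8/8 = 1, a_8 = floor((14 + 14)/1) = 28.
  m_9 = 1*28 - 14 = 14, d_9 = (204 - 14^2)/1 = 8/1 = 8: (m_9, d_9) = (m_1, d_1) = (14, 8), so from here the quotients repeat a_1, ..., a_8; the period length is 8.
So sqrt(204) = [14; (3, 1, 1, 6, 1, 1, 3, 28)] with period length k = 8.
k is even, so the fundamental solution of x^2 - 204y^2 = 1 is (p_{k-1}, q_{k-1}) = (p_7, q_7); compute convergents through index 7.
Convergents (p_i = a_i*p_{i-1} + p_{i-2}, q_i = a_i*q_{i-1} + q_{i-2} with p_{-2}=0, p_{-1}=1, q_{-2}=1, q_{-1}=0):
  i=0: a_0=14, p_0 = 14*1 + 0 = 14, q_0 = 14*0 + 1 = 1.
  i=1: a_1=3, p_1 = 3*14 + 1 = 43, q_1 = 3*1 + 0 = 3.
  i=2: a_2=1, p_2 = 1*43 + 14 = 57, q_2 = 1*3 + 1 = 4.
  i=3: a_3=1, p_3 = 1*57 + 43 = 100, q_3 = 1*4 + 3 = 7.
  i=4: a_4=6, p_4 = 6*100 + 57 = 657, q_4 = 6*7 + 4 = 46.
  i=5: a_5=1, p_5 = 1*657 + 100 = 757, q_5 = 1*46 + 7 = 53.
  i=6: a_6=1, p_6 = 1*757 + 657 = 1414, q_6 = 1*53 + 46 = 99.
  i=7: a_7=3, p_7 = 3*1414 + 757 = 4999, q_7 = 3*99 + 53 = 350.
Check: 4999^2 - 204*350^2 = 24990001 - 24990000 = 1, so (x, y) = (4999, 350) solves the equation, and by the theorem it is the least positive solution.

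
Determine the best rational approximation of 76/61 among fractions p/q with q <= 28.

5/4

Expand x = 76/61 as a continued fraction with the Euclidean algorithm:
  76 = 1*61 + 15, so a_0 = 1.
  61 = 4*15 + 1, so a_1 = 4.
  15 = 15*1 + 0, so a_2 = 15.
so x = [1; 4, 15].
Convergents (p_i = a_i*p_{i-1} + p_{i-2}, q_i = a_i*q_{i-1} + q_{i-2} with p_{-2}=0, p_{-1}=1, q_{-2}=1, q_{-1}=0), until the denominator exceeds 28:
  i=0: a_0=1, p_0 = 1*1 + 0 = 1, q_0 = 1*0 + 1 = 1.
  i=1: a_1=4, p_1 = 4*1 + 1 = 5, q_1 = 4*1 + 0 = 4.
  i=2: a_2=15, p_2 = 15*5 + 1 = 76, q_2 = 15*4 + 1 = 61.
q_2 = 61 > 28, so the last convergent with denominator <= 28 is p_1/q_1 = 5/4.
The closest fraction with denominator <= 28 is either p_1/q_1 or the intermediate fraction (k*p_1 + p_0)/(k*q_1 + q_0) with the largest k >= 1 whose denominator stays <= 28; these approach x as k grows, and every other convergent or intermediate fraction in range is farther away.
Largest k: floor((28 - q_0)/q_1) = floor((28 - 1)/4) = 6.
That gives (6*5 + 1)/(6*4 + 1) = 31/25.
Compare the errors: |x - 5/4| = |76*4 - 5*61|/(61*4) = 1/244, and |x - 31/25| = |76*25 - 31*61|/(61*25) = 9/1525.
Cross-multiplying, 1*1525 = 1525 < 2196 = 9*244, so 1/244 is smaller: the convergent 5/4 is closer to x than 31/25.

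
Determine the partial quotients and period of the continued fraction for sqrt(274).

[16; (1, 1, 4, 4, 1, 1, 32)]

Write x_i = (sqrt(274) + m_i)/d_i with (m_0, d_0) = (0, 1). a_0 = floor(sqrt(274)) = 16, since 16^2 = 256 <= 274 < 289 = 17^2.
Iterate m_{i+1} = d_i*a_i - m_i, d_{i+1} = (274 - m_{i+1}^2)/d_i, a_{i+1} = floor((a_0 + m_{i+1})/d_{i+1}):
  m_1 = 1*16 - 0 = 16, d_1 = (274 - 16^2)/1 = 18/1 = 18, a_1 = floor((16 + 16)/18) = 1.
  m_2 = 18*1 - 16 = 2, d_2 = (274 - 2^2)/18 = 270/18 = 15, a_2 = floor((16 + 2)/15) = 1.
  m_3 = 15*1 - 2 = 13, d_3 = (274 - 13^2)/15 = 105/15 = 7, a_3 = floor((16 + 13)/7) = 4.
  m_4 = 7*4 - 13 = 15, d_4 = (274 - 15^2)/7 = 49/7 = 7, a_4 = floor((16 + 15)/7) = 4.
  m_5 = 7*4 - 15 = 13, d_5 = (274 - 13^2)/7 = 105/7 = 15, a_5 = floor((16 + 13)/15) = 1.
  m_6 = 15*1 - 13 = 2, d_6 = (274 - 2^2)/15 = 270/15 = 18, a_6 = floor((16 + 2)/18) = 1.
  m_7 = 18*1 - 2 = 16, d_7 = (274 - 16^2)/18 = 18/18 = 1, a_7 = floor((16 + 16)/1) = 32.
  m_8 = 1*32 - 16 = 16, d_8 = (274 - 16^2)/1 = 18/1 = 18: (m_8, d_8) = (m_1, d_1) = (16, 18), so from here the quotients repeat a_1, ..., a_7; the period length is 7.
Hence the expansion of sqrt(274) is a_0 = 16 followed by the repeating block 1, 1, 4, 4, 1, 1, 32 (period 7).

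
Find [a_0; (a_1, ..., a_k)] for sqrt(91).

Write x_i = (sqrt(91) + m_i)/d_i with (m_0, d_0) = (0, 1). a_0 = floor(sqrt(91)) = 9, since 9^2 = 81 <= 91 < 100 = 10^2.
Iterate m_{i+1} = d_i*a_i - m_i, d_{i+1} = (91 - m_{i+1}^2)/d_i, a_{i+1} = floor((a_0 + m_{i+1})/d_{i+1}):
  m_1 = 1*9 - 0 = 9, d_1 = (91 - 9^2)/1 = 10/1 = 10, a_1 = floor((9 + 9)/10) = 1.
  m_2 = 10*1 - 9 = 1, d_2 = (91 - 1^2)/10 = 90/10 = 9, a_2 = floor((9 + 1)/9) = 1.
  m_3 = 9*1 - 1 = 8, d_3 = (91 - 8^2)/9 = 27/9 = 3, a_3 = floor((9 + 8)/3) = 5.
  m_4 = 3*5 - 8 = 7, d_4 = (91 - 7^2)/3 = 42/3 = 14, a_4 = floor((9 + 7)/14) = 1.
  m_5 = 14*1 - 7 = 7, d_5 = (91 - 7^2)/14 = 42/14 = 3, a_5 = floor((9 + 7)/3) = 5.
  m_6 = 3*5 - 7 = 8, d_6 = (91 - 8^2)/3 = 27/3 = 9, a_6 = floor((9 + 8)/9) = 1.
  m_7 = 9*1 - 8 = 1, d_7 = (91 - 1^2)/9 = 90/9 = 10, a_7 = floor((9 + 1)/10) = 1.
  m_8 = 10*1 - 1 = 9, d_8 = (91 - 9^2)/10 = 10/10 = 1, a_8 = floor((9 + 9)/1) = 18.
  m_9 = 1*18 - 9 = 9, d_9 = (91 - 9^2)/1 = 10/1 = 10: (m_9, d_9) = (m_1, d_1) = (9, 10), so from here the quotients repeat a_1, ..., a_8; the period length is 8.
Hence the expansion of sqrt(91) is a_0 = 9 followed by the repeating block 1, 1, 5, 1, 5, 1, 1, 18 (period 8).

[9; (1, 1, 5, 1, 5, 1, 1, 18)]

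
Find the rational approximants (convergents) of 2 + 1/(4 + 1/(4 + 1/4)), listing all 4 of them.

2/1, 9/4, 38/17, 161/72

Using the convergent recurrence p_i = a_i*p_{i-1} + p_{i-2}, q_i = a_i*q_{i-1} + q_{i-2} with p_{-2}=0, p_{-1}=1, q_{-2}=1, q_{-1}=0:
  i=0: a_0=2, p_0 = 2*1 + 0 = 2, q_0 = 2*0 + 1 = 1.
  i=1: a_1=4, p_1 = 4*2 + 1 = 9, q_1 = 4*1 + 0 = 4.
  i=2: a_2=4, p_2 = 4*9 + 2 = 38, q_2 = 4*4 + 1 = 17.
  i=3: a_3=4, p_3 = 4*38 + 9 = 161, q_3 = 4*17 + 4 = 72.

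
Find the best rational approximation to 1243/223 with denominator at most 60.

301/54

Expand x = 1243/223 as a continued fraction with the Euclidean algorithm:
  1243 = 5*223 + 128, so a_0 = 5.
  223 = 1*128 + 95, so a_1 = 1.
  128 = 1*95 + 33, so a_2 = 1.
  95 = 2*33 + 29, so a_3 = 2.
  33 = 1*29 + 4, so a_4 = 1.
  29 = 7*4 + 1, so a_5 = 7.
  4 = 4*1 + 0, so a_6 = 4.
so x = [5; 1, 1, 2, 1, 7, 4].
Convergents (p_i = a_i*p_{i-1} + p_{i-2}, q_i = a_i*q_{i-1} + q_{i-2} with p_{-2}=0, p_{-1}=1, q_{-2}=1, q_{-1}=0), until the denominator exceeds 60:
  i=0: a_0=5, p_0 = 5*1 + 0 = 5, q_0 = 5*0 + 1 = 1.
  i=1: a_1=1, p_1 = 1*5 + 1 = 6, q_1 = 1*1 + 0 = 1.
  i=2: a_2=1, p_2 = 1*6 + 5 = 11, q_2 = 1*1 + 1 = 2.
  i=3: a_3=2, p_3 = 2*11 + 6 = 28, q_3 = 2*2 + 1 = 5.
  i=4: a_4=1, p_4 = 1*28 + 11 = 39, q_4 = 1*5 + 2 = 7.
  i=5: a_5=7, p_5 = 7*39 + 28 = 301, q_5 = 7*7 + 5 = 54.
  i=6: a_6=4, p_6 = 4*301 + 39 = 1243, q_6 = 4*54 + 7 = 223.
q_6 = 223 > 60, so the last convergent with denominator <= 60 is p_5/q_5 = 301/54.
The closest fraction with denominator <= 60 is either p_5/q_5 or the intermediate fraction (k*p_5 + p_4)/(k*q_5 + q_4) with the largest k >= 1 whose denominator stays <= 60; these approach x as k grows, and every other convergent or intermediate fraction in range is farther away.
Largest k: floor((60 - q_4)/q_5) = floor((60 - 7)/54) = 0.
Since k = 0, no intermediate fraction beyond p_5/q_5 has denominator <= 60, so the convergent 301/54 is the closest (its error is |1243*54 - 301*223|/(223*54) = 1/12042).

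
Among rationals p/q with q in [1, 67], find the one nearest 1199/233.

Expand x = 1199/233 as a continued fraction with the Euclidean algorithm:
  1199 = 5*233 + 34, so a_0 = 5.
  233 = 6*34 + 29, so a_1 = 6.
  34 = 1*29 + 5, so a_2 = 1.
  29 = 5*5 + 4, so a_3 = 5.
  5 = 1*4 + 1, so a_4 = 1.
  4 = 4*1 + 0, so a_5 = 4.
so x = [5; 6, 1, 5, 1, 4].
Convergents (p_i = a_i*p_{i-1} + p_{i-2}, q_i = a_i*q_{i-1} + q_{i-2} with p_{-2}=0, p_{-1}=1, q_{-2}=1, q_{-1}=0), until the denominator exceeds 67:
  i=0: a_0=5, p_0 = 5*1 + 0 = 5, q_0 = 5*0 + 1 = 1.
  i=1: a_1=6, p_1 = 6*5 + 1 = 31, q_1 = 6*1 + 0 = 6.
  i=2: a_2=1, p_2 = 1*31 + 5 = 36, q_2 = 1*6 + 1 = 7.
  i=3: a_3=5, p_3 = 5*36 + 31 = 211, q_3 = 5*7 + 6 = 41.
  i=4: a_4=1, p_4 = 1*211 + 36 = 247, q_4 = 1*41 + 7 = 48.
  i=5: a_5=4, p_5 = 4*247 + 211 = 1199, q_5 = 4*48 + 41 = 233.
q_5 = 233 > 67, so the last convergent with denominator <= 67 is p_4/q_4 = 247/48.
The closest fraction with denominator <= 67 is either p_4/q_4 or the intermediate fraction (k*p_4 + p_3)/(k*q_4 + q_3) with the largest k >= 1 whose denominator stays <= 67; these approach x as k grows, and every other convergent or intermediate fraction in range is farther away.
Largest k: floor((67 - q_3)/q_4) = floor((67 - 41)/48) = 0.
Since k = 0, no intermediate fraction beyond p_4/q_4 has denominator <= 67, so the convergent 247/48 is the closest (its error is |1199*48 - 247*233|/(233*48) = 1/11184).

247/48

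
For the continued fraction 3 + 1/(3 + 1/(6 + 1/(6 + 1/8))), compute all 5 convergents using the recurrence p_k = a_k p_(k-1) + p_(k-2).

3/1, 10/3, 63/19, 388/117, 3167/955

Using the convergent recurrence p_i = a_i*p_{i-1} + p_{i-2}, q_i = a_i*q_{i-1} + q_{i-2} with p_{-2}=0, p_{-1}=1, q_{-2}=1, q_{-1}=0:
  i=0: a_0=3, p_0 = 3*1 + 0 = 3, q_0 = 3*0 + 1 = 1.
  i=1: a_1=3, p_1 = 3*3 + 1 = 10, q_1 = 3*1 + 0 = 3.
  i=2: a_2=6, p_2 = 6*10 + 3 = 63, q_2 = 6*3 + 1 = 19.
  i=3: a_3=6, p_3 = 6*63 + 10 = 388, q_3 = 6*19 + 3 = 117.
  i=4: a_4=8, p_4 = 8*388 + 63 = 3167, q_4 = 8*117 + 19 = 955.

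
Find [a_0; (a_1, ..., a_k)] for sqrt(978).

Write x_i = (sqrt(978) + m_i)/d_i with (m_0, d_0) = (0, 1). a_0 = floor(sqrt(978)) = 31, since 31^2 = 961 <= 978 < 1024 = 32^2.
Iterate m_{i+1} = d_i*a_i - m_i, d_{i+1} = (978 - m_{i+1}^2)/d_i, a_{i+1} = floor((a_0 + m_{i+1})/d_{i+1}):
  m_1 = 1*31 - 0 = 31, d_1 = (978 - 31^2)/1 = 17/1 = 17, a_1 = floor((31 + 31)/17) = 3.
  m_2 = 17*3 - 31 = 20, d_2 = (978 - 20^2)/17 = 578/17 = 34, a_2 = floor((31 + 20)/34) = 1.
  m_3 = 34*1 - 20 = 14, d_3 = (978 - 14^2)/34 = 782/34 = 23, a_3 = floor((31 + 14)/23) = 1.
  m_4 = 23*1 - 14 = 9, d_4 = (978 - 9^2)/23 = 897/23 = 39, a_4 = floor((31 + 9)/39) = 1.
  m_5 = 39*1 - 9 = 30, d_5 = (978 - 30^2)/39 = 78/39 = 2, a_5 = floor((31 + 30)/2) = 30.
  m_6 = 2*30 - 30 = 30, d_6 = (978 - 30^2)/2 = 78/2 = 39, a_6 = floor((31 + 30)/39) = 1.
  m_7 = 39*1 - 30 = 9, d_7 = (978 - 9^2)/39 = 897/39 = 23, a_7 = floor((31 + 9)/23) = 1.
  m_8 = 23*1 - 9 = 14, d_8 = (978 - 14^2)/23 = 782/23 = 34, a_8 = floor((31 + 14)/34) = 1.
  m_9 = 34*1 - 14 = 20, d_9 = (978 - 20^2)/34 = 578/34 = 17, a_9 = floor((31 + 20)/17) = 3.
  m_10 = 17*3 - 20 = 31, d_10 = (978 - 31^2)/17 = 17/17 = 1, a_10 = floor((31 + 31)/1) = 62.
  m_11 = 1*62 - 31 = 31, d_11 = (978 - 31^2)/1 = 17/1 = 17: (m_11, d_11) = (m_1, d_1) = (31, 17), so from here the quotients repeat a_1, ..., a_10; the period length is 10.
Hence the expansion of sqrt(978) is a_0 = 31 followed by the repeating block 3, 1, 1, 1, 30, 1, 1, 1, 3, 62 (period 10).

[31; (3, 1, 1, 1, 30, 1, 1, 1, 3, 62)]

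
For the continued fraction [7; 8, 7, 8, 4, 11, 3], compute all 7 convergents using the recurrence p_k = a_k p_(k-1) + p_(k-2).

Using the convergent recurrence p_i = a_i*p_{i-1} + p_{i-2}, q_i = a_i*q_{i-1} + q_{i-2} with p_{-2}=0, p_{-1}=1, q_{-2}=1, q_{-1}=0:
  i=0: a_0=7, p_0 = 7*1 + 0 = 7, q_0 = 7*0 + 1 = 1.
  i=1: a_1=8, p_1 = 8*7 + 1 = 57, q_1 = 8*1 + 0 = 8.
  i=2: a_2=7, p_2 = 7*57 + 7 = 406, q_2 = 7*8 + 1 = 57.
  i=3: a_3=8, p_3 = 8*406 + 57 = 3305, q_3 = 8*57 + 8 = 464.
  i=4: a_4=4, p_4 = 4*3305 + 406 = 13626, q_4 = 4*464 + 57 = 1913.
  i=5: a_5=11, p_5 = 11*13626 + 3305 = 153191, q_5 = 11*1913 + 464 = 21507.
  i=6: a_6=3, p_6 = 3*153191 + 13626 = 473199, q_6 = 3*21507 + 1913 = 66434.

7/1, 57/8, 406/57, 3305/464, 13626/1913, 153191/21507, 473199/66434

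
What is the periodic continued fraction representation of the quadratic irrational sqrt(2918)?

Write x_i = (sqrt(2918) + m_i)/d_i with (m_0, d_0) = (0, 1). a_0 = floor(sqrt(2918)) = 54, since 54^2 = 2916 <= 2918 < 3025 = 55^2.
Iterate m_{i+1} = d_i*a_i - m_i, d_{i+1} = (2918 - m_{i+1}^2)/d_i, a_{i+1} = floor((a_0 + m_{i+1})/d_{i+1}):
  m_1 = 1*54 - 0 = 54, d_1 = (2918 - 54^2)/1 = 2/1 = 2, a_1 = floor((54 + 54)/2) = 54.
  m_2 = 2*54 - 54 = 54, d_2 = (2918 - 54^2)/2 = 2/2 = 1, a_2 = floor((54 + 54)/1) = 108.
  m_3 = 1*108 - 54 = 54, d_3 = (2918 - 54^2)/1 = 2/1 = 2: (m_3, d_3) = (m_1, d_1) = (54, 2), so from here the quotients repeat a_1, a_2; the period length is 2.
Hence the expansion of sqrt(2918) is a_0 = 54 followed by the repeating block 54, 108 (period 2).

[54; (54, 108)]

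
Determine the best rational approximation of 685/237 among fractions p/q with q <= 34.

Expand x = 685/237 as a continued fraction with the Euclidean algorithm:
  685 = 2*237 + 211, so a_0 = 2.
  237 = 1*211 + 26, so a_1 = 1.
  211 = 8*26 + 3, so a_2 = 8.
  26 = 8*3 + 2, so a_3 = 8.
  3 = 1*2 + 1, so a_4 = 1.
  2 = 2*1 + 0, so a_5 = 2.
so x = [2; 1, 8, 8, 1, 2].
Convergents (p_i = a_i*p_{i-1} + p_{i-2}, q_i = a_i*q_{i-1} + q_{i-2} with p_{-2}=0, p_{-1}=1, q_{-2}=1, q_{-1}=0), until the denominator exceeds 34:
  i=0: a_0=2, p_0 = 2*1 + 0 = 2, q_0 = 2*0 + 1 = 1.
  i=1: a_1=1, p_1 = 1*2 + 1 = 3, q_1 = 1*1 + 0 = 1.
  i=2: a_2=8, p_2 = 8*3 + 2 = 26, q_2 = 8*1 + 1 = 9.
  i=3: a_3=8, p_3 = 8*26 + 3 = 211, q_3 = 8*9 + 1 = 73.
q_3 = 73 > 34, so the last convergent with denominator <= 34 is p_2/q_2 = 26/9.
The closest fraction with denominator <= 34 is either p_2/q_2 or the intermediate fraction (k*p_2 + p_1)/(k*q_2 + q_1) with the largest k >= 1 whose denominator stays <= 34; these approach x as k grows, and every other convergent or intermediate fraction in range is farther away.
Largest k: floor((34 - q_1)/q_2) = floor((34 - 1)/9) = 3.
That gives (3*26 + 3)/(3*9 + 1) = 81/28.
Compare the errors: |x - 26/9| = |685*9 - 26*237|/(237*9) = 3/2133, and |x - 81/28| = |685*28 - 81*237|/(237*28) = 17/6636.
Cross-multiplying, 3*6636 = 19908 < 36261 = 17*2133, so 3/2133 is smaller: the convergent 26/9 is closer to x than 81/28.

26/9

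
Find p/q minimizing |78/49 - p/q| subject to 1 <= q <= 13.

Expand x = 78/49 as a continued fraction with the Euclidean algorithm:
  78 = 1*49 + 29, so a_0 = 1.
  49 = 1*29 + 20, so a_1 = 1.
  29 = 1*20 + 9, so a_2 = 1.
  20 = 2*9 + 2, so a_3 = 2.
  9 = 4*2 + 1, so a_4 = 4.
  2 = 2*1 + 0, so a_5 = 2.
so x = [1; 1, 1, 2, 4, 2].
Convergents (p_i = a_i*p_{i-1} + p_{i-2}, q_i = a_i*q_{i-1} + q_{i-2} with p_{-2}=0, p_{-1}=1, q_{-2}=1, q_{-1}=0), until the denominator exceeds 13:
  i=0: a_0=1, p_0 = 1*1 + 0 = 1, q_0 = 1*0 + 1 = 1.
  i=1: a_1=1, p_1 = 1*1 + 1 = 2, q_1 = 1*1 + 0 = 1.
  i=2: a_2=1, p_2 = 1*2 + 1 = 3, q_2 = 1*1 + 1 = 2.
  i=3: a_3=2, p_3 = 2*3 + 2 = 8, q_3 = 2*2 + 1 = 5.
  i=4: a_4=4, p_4 = 4*8 + 3 = 35, q_4 = 4*5 + 2 = 22.
q_4 = 22 > 13, so the last convergent with denominator <= 13 is p_3/q_3 = 8/5.
The closest fraction with denominator <= 13 is either p_3/q_3 or the intermediate fraction (k*p_3 + p_2)/(k*q_3 + q_2) with the largest k >= 1 whose denominator stays <= 13; these approach x as k grows, and every other convergent or intermediate fraction in range is farther away.
Largest k: floor((13 - q_2)/q_3) = floor((13 - 2)/5) = 2.
That gives (2*8 + 3)/(2*5 + 2) = 19/12.
Compare the errors: |x - 8/5| = |78*5 - 8*49|/(49*5) = 2/245, and |x - 19/12| = |78*12 - 19*49|/(49*12) = 5/588.
Cross-multiplying, 2*588 = 1176 < 1225 = 5*245, so 2/245 is smaller: the convergent 8/5 is closer to x than 19/12.

8/5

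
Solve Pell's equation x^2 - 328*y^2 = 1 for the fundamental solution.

First expand sqrt(328) as a continued fraction. With x_i = (sqrt(328) + m_i)/d_i and (m_0, d_0) = (0, 1): a_0 = floor(sqrt(328)) = 18, since 18^2 = 324 <= 328 < 361 = 19^2.
Iterate m_{i+1} = d_i*a_i - m_i, d_{i+1} = (328 - m_{i+1}^2)/d_i, a_{i+1} = floor((a_0 + m_{i+1})/d_{i+1}):
  m_1 = 1*18 - 0 = 18, d_1 = (328 - 18^2)/1 = 4/1 = 4, a_1 = floor((18 + 18)/4) = 9.
  m_2 = 4*9 - 18 = 18, d_2 = (328 - 18^2)/4 = 4/4 = 1, a_2 = floor((18 + 18)/1) = 36.
  m_3 = 1*36 - 18 = 18, d_3 = (328 - 18^2)/1 = 4/1 = 4: (m_3, d_3) = (m_1, d_1) = (18, 4), so from here the quotients repeat a_1, a_2; the period length is 2.
So sqrt(328) = [18; (9, 36)] with period length k = 2.
k is even, so the fundamental solution of x^2 - 328y^2 = 1 is (p_{k-1}, q_{k-1}) = (p_1, q_1); compute convergents through index 1.
Convergents (p_i = a_i*p_{i-1} + p_{i-2}, q_i = a_i*q_{i-1} + q_{i-2} with p_{-2}=0, p_{-1}=1, q_{-2}=1, q_{-1}=0):
  i=0: a_0=18, p_0 = 18*1 + 0 = 18, q_0 = 18*0 + 1 = 1.
  i=1: a_1=9, p_1 = 9*18 + 1 = 163, q_1 = 9*1 + 0 = 9.
Check: 163^2 - 328*9^2 = 26569 - 26568 = 1, so (x, y) = (163, 9) solves the equation, and by the theorem it is the least positive solution.

(x, y) = (163, 9)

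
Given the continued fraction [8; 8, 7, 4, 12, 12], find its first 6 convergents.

Using the convergent recurrence p_i = a_i*p_{i-1} + p_{i-2}, q_i = a_i*q_{i-1} + q_{i-2} with p_{-2}=0, p_{-1}=1, q_{-2}=1, q_{-1}=0:
  i=0: a_0=8, p_0 = 8*1 + 0 = 8, q_0 = 8*0 + 1 = 1.
  i=1: a_1=8, p_1 = 8*8 + 1 = 65, q_1 = 8*1 + 0 = 8.
  i=2: a_2=7, p_2 = 7*65 + 8 = 463, q_2 = 7*8 + 1 = 57.
  i=3: a_3=4, p_3 = 4*463 + 65 = 1917, q_3 = 4*57 + 8 = 236.
  i=4: a_4=12, p_4 = 12*1917 + 463 = 23467, q_4 = 12*236 + 57 = 2889.
  i=5: a_5=12, p_5 = 12*23467 + 1917 = 283521, q_5 = 12*2889 + 236 = 34904.

8/1, 65/8, 463/57, 1917/236, 23467/2889, 283521/34904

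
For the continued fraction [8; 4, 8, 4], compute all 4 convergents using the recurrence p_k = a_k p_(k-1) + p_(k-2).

8/1, 33/4, 272/33, 1121/136

Using the convergent recurrence p_i = a_i*p_{i-1} + p_{i-2}, q_i = a_i*q_{i-1} + q_{i-2} with p_{-2}=0, p_{-1}=1, q_{-2}=1, q_{-1}=0:
  i=0: a_0=8, p_0 = 8*1 + 0 = 8, q_0 = 8*0 + 1 = 1.
  i=1: a_1=4, p_1 = 4*8 + 1 = 33, q_1 = 4*1 + 0 = 4.
  i=2: a_2=8, p_2 = 8*33 + 8 = 272, q_2 = 8*4 + 1 = 33.
  i=3: a_3=4, p_3 = 4*272 + 33 = 1121, q_3 = 4*33 + 4 = 136.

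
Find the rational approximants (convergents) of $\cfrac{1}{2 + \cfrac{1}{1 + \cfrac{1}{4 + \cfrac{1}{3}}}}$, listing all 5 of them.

0/1, 1/2, 1/3, 5/14, 16/45

Using the convergent recurrence p_i = a_i*p_{i-1} + p_{i-2}, q_i = a_i*q_{i-1} + q_{i-2} with p_{-2}=0, p_{-1}=1, q_{-2}=1, q_{-1}=0:
  i=0: a_0=0, p_0 = 0*1 + 0 = 0, q_0 = 0*0 + 1 = 1.
  i=1: a_1=2, p_1 = 2*0 + 1 = 1, q_1 = 2*1 + 0 = 2.
  i=2: a_2=1, p_2 = 1*1 + 0 = 1, q_2 = 1*2 + 1 = 3.
  i=3: a_3=4, p_3 = 4*1 + 1 = 5, q_3 = 4*3 + 2 = 14.
  i=4: a_4=3, p_4 = 3*5 + 1 = 16, q_4 = 3*14 + 3 = 45.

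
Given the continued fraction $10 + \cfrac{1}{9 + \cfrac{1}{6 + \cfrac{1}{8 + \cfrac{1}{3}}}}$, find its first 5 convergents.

10/1, 91/9, 556/55, 4539/449, 14173/1402

Using the convergent recurrence p_i = a_i*p_{i-1} + p_{i-2}, q_i = a_i*q_{i-1} + q_{i-2} with p_{-2}=0, p_{-1}=1, q_{-2}=1, q_{-1}=0:
  i=0: a_0=10, p_0 = 10*1 + 0 = 10, q_0 = 10*0 + 1 = 1.
  i=1: a_1=9, p_1 = 9*10 + 1 = 91, q_1 = 9*1 + 0 = 9.
  i=2: a_2=6, p_2 = 6*91 + 10 = 556, q_2 = 6*9 + 1 = 55.
  i=3: a_3=8, p_3 = 8*556 + 91 = 4539, q_3 = 8*55 + 9 = 449.
  i=4: a_4=3, p_4 = 3*4539 + 556 = 14173, q_4 = 3*449 + 55 = 1402.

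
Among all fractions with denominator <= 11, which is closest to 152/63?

12/5

Expand x = 152/63 as a continued fraction with the Euclidean algorithm:
  152 = 2*63 + 26, so a_0 = 2.
  63 = 2*26 + 11, so a_1 = 2.
  26 = 2*11 + 4, so a_2 = 2.
  11 = 2*4 + 3, so a_3 = 2.
  4 = 1*3 + 1, so a_4 = 1.
  3 = 3*1 + 0, so a_5 = 3.
so x = [2; 2, 2, 2, 1, 3].
Convergents (p_i = a_i*p_{i-1} + p_{i-2}, q_i = a_i*q_{i-1} + q_{i-2} with p_{-2}=0, p_{-1}=1, q_{-2}=1, q_{-1}=0), until the denominator exceeds 11:
  i=0: a_0=2, p_0 = 2*1 + 0 = 2, q_0 = 2*0 + 1 = 1.
  i=1: a_1=2, p_1 = 2*2 + 1 = 5, q_1 = 2*1 + 0 = 2.
  i=2: a_2=2, p_2 = 2*5 + 2 = 12, q_2 = 2*2 + 1 = 5.
  i=3: a_3=2, p_3 = 2*12 + 5 = 29, q_3 = 2*5 + 2 = 12.
q_3 = 12 > 11, so the last convergent with denominator <= 11 is p_2/q_2 = 12/5.
The closest fraction with denominator <= 11 is either p_2/q_2 or the intermediate fraction (k*p_2 + p_1)/(k*q_2 + q_1) with the largest k >= 1 whose denominator stays <= 11; these approach x as k grows, and every other convergent or intermediate fraction in range is farther away.
Largest k: floor((11 - q_1)/q_2) = floor((11 - 2)/5) = 1.
That gives (1*12 + 5)/(1*5 + 2) = 17/7.
Compare the errors: |x - 12/5| = |152*5 - 12*63|/(63*5) = 4/315, and |x - 17/7| = |152*7 - 17*63|/(63*7) = 7/441.
Cross-multiplying, 4*441 = 1764 < 2205 = 7*315, so 4/315 is smaller: the convergent 12/5 is closer to x than 17/7.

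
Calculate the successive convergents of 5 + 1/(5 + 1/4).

Using the convergent recurrence p_i = a_i*p_{i-1} + p_{i-2}, q_i = a_i*q_{i-1} + q_{i-2} with p_{-2}=0, p_{-1}=1, q_{-2}=1, q_{-1}=0:
  i=0: a_0=5, p_0 = 5*1 + 0 = 5, q_0 = 5*0 + 1 = 1.
  i=1: a_1=5, p_1 = 5*5 + 1 = 26, q_1 = 5*1 + 0 = 5.
  i=2: a_2=4, p_2 = 4*26 + 5 = 109, q_2 = 4*5 + 1 = 21.

5/1, 26/5, 109/21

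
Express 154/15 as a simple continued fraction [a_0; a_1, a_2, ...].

[10; 3, 1, 3]

Run the Euclidean algorithm on 154 and 15; the successive quotients are the partial quotients a_0, a_1, ... (each step inverts the fractional part left over by the previous one):
  154 = 10*15 + 4, so a_0 = 10.
  15 = 3*4 + 3, so a_1 = 3.
  4 = 1*3 + 1, so a_2 = 1.
  3 = 3*1 + 0, so a_3 = 3.
The remainder reaches 0 after 4 divisions, so the expansion has 4 partial quotients, read off in order.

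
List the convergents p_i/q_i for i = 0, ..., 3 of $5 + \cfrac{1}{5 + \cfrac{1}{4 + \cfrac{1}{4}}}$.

5/1, 26/5, 109/21, 462/89

Using the convergent recurrence p_i = a_i*p_{i-1} + p_{i-2}, q_i = a_i*q_{i-1} + q_{i-2} with p_{-2}=0, p_{-1}=1, q_{-2}=1, q_{-1}=0:
  i=0: a_0=5, p_0 = 5*1 + 0 = 5, q_0 = 5*0 + 1 = 1.
  i=1: a_1=5, p_1 = 5*5 + 1 = 26, q_1 = 5*1 + 0 = 5.
  i=2: a_2=4, p_2 = 4*26 + 5 = 109, q_2 = 4*5 + 1 = 21.
  i=3: a_3=4, p_3 = 4*109 + 26 = 462, q_3 = 4*21 + 5 = 89.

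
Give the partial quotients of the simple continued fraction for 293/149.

Run the Euclidean algorithm on 293 and 149; the successive quotients are the partial quotients a_0, a_1, ... (each step inverts the fractional part left over by the previous one):
  293 = 1*149 + 144, so a_0 = 1.
  149 = 1*144 + 5, so a_1 = 1.
  144 = 28*5 + 4, so a_2 = 28.
  5 = 1*4 + 1, so a_3 = 1.
  4 = 4*1 + 0, so a_4 = 4.
The remainder reaches 0 after 5 divisions, so the expansion has 5 partial quotients, read off in order.

[1; 1, 28, 1, 4]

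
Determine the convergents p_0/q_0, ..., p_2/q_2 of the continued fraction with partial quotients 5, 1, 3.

5/1, 6/1, 23/4

Using the convergent recurrence p_i = a_i*p_{i-1} + p_{i-2}, q_i = a_i*q_{i-1} + q_{i-2} with p_{-2}=0, p_{-1}=1, q_{-2}=1, q_{-1}=0:
  i=0: a_0=5, p_0 = 5*1 + 0 = 5, q_0 = 5*0 + 1 = 1.
  i=1: a_1=1, p_1 = 1*5 + 1 = 6, q_1 = 1*1 + 0 = 1.
  i=2: a_2=3, p_2 = 3*6 + 5 = 23, q_2 = 3*1 + 1 = 4.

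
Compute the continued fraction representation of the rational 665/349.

[1; 1, 9, 1, 1, 2, 1, 4]

Run the Euclidean algorithm on 665 and 349; the successive quotients are the partial quotients a_0, a_1, ... (each step inverts the fractional part left over by the previous one):
  665 = 1*349 + 316, so a_0 = 1.
  349 = 1*316 + 33, so a_1 = 1.
  316 = 9*33 + 19, so a_2 = 9.
  33 = 1*19 + 14, so a_3 = 1.
  19 = 1*14 + 5, so a_4 = 1.
  14 = 2*5 + 4, so a_5 = 2.
  5 = 1*4 + 1, so a_6 = 1.
  4 = 4*1 + 0, so a_7 = 4.
The remainder reaches 0 after 8 divisions, so the expansion has 8 partial quotients, read off in order.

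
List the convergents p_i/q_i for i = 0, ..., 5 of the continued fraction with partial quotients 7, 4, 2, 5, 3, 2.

Using the convergent recurrence p_i = a_i*p_{i-1} + p_{i-2}, q_i = a_i*q_{i-1} + q_{i-2} with p_{-2}=0, p_{-1}=1, q_{-2}=1, q_{-1}=0:
  i=0: a_0=7, p_0 = 7*1 + 0 = 7, q_0 = 7*0 + 1 = 1.
  i=1: a_1=4, p_1 = 4*7 + 1 = 29, q_1 = 4*1 + 0 = 4.
  i=2: a_2=2, p_2 = 2*29 + 7 = 65, q_2 = 2*4 + 1 = 9.
  i=3: a_3=5, p_3 = 5*65 + 29 = 354, q_3 = 5*9 + 4 = 49.
  i=4: a_4=3, p_4 = 3*354 + 65 = 1127, q_4 = 3*49 + 9 = 156.
  i=5: a_5=2, p_5 = 2*1127 + 354 = 2608, q_5 = 2*156 + 49 = 361.

7/1, 29/4, 65/9, 354/49, 1127/156, 2608/361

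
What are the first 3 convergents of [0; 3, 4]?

Using the convergent recurrence p_i = a_i*p_{i-1} + p_{i-2}, q_i = a_i*q_{i-1} + q_{i-2} with p_{-2}=0, p_{-1}=1, q_{-2}=1, q_{-1}=0:
  i=0: a_0=0, p_0 = 0*1 + 0 = 0, q_0 = 0*0 + 1 = 1.
  i=1: a_1=3, p_1 = 3*0 + 1 = 1, q_1 = 3*1 + 0 = 3.
  i=2: a_2=4, p_2 = 4*1 + 0 = 4, q_2 = 4*3 + 1 = 13.

0/1, 1/3, 4/13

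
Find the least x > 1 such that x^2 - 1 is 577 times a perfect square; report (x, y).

(x, y) = (1153, 48)

First expand sqrt(577) as a continued fraction. With x_i = (sqrt(577) + m_i)/d_i and (m_0, d_0) = (0, 1): a_0 = floor(sqrt(577)) = 24, since 24^2 = 576 <= 577 < 625 = 25^2.
Iterate m_{i+1} = d_i*a_i - m_i, d_{i+1} = (577 - m_{i+1}^2)/d_i, a_{i+1} = floor((a_0 + m_{i+1})/d_{i+1}):
  m_1 = 1*24 - 0 = 24, d_1 = (577 - 24^2)/1 = 1/1 = 1, a_1 = floor((24 + 24)/1) = 48.
  m_2 = 1*48 - 24 = 24, d_2 = (577 - 24^2)/1 = 1/1 = 1: (m_2, d_2) = (m_1, d_1) = (24, 1), so from here the quotient a_1 repeats; the period length is 1.
So sqrt(577) = [24; (48)] with period length k = 1.
k is odd, so (p_{k-1}, q_{k-1}) only solves x^2 - 577y^2 = -1 and the fundamental solution of x^2 - 577y^2 = 1 is (p_{2k-1}, q_{2k-1}) = (p_1, q_1); compute convergents through index 1, running through the period twice.
Convergents (p_i = a_i*p_{i-1} + p_{i-2}, q_i = a_i*q_{i-1} + q_{i-2} with p_{-2}=0, p_{-1}=1, q_{-2}=1, q_{-1}=0):
  i=0: a_0=24, p_0 = 24*1 + 0 = 24, q_0 = 24*0 + 1 = 1.
  i=1: a_1=48, p_1 = 48*24 + 1 = 1153, q_1 = 48*1 + 0 = 48.
Indeed p_0^2 - 577*q_0^2 = 576 - 577 = -1, not +1.
Check: 1153^2 - 577*48^2 = 1329409 - 1329408 = 1, so (x, y) = (1153, 48) solves the equation, and by the theorem it is the least positive solution.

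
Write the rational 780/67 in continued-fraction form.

[11; 1, 1, 1, 3, 1, 4]

Run the Euclidean algorithm on 780 and 67; the successive quotients are the partial quotients a_0, a_1, ... (each step inverts the fractional part left over by the previous one):
  780 = 11*67 + 43, so a_0 = 11.
  67 = 1*43 + 24, so a_1 = 1.
  43 = 1*24 + 19, so a_2 = 1.
  24 = 1*19 + 5, so a_3 = 1.
  19 = 3*5 + 4, so a_4 = 3.
  5 = 1*4 + 1, so a_5 = 1.
  4 = 4*1 + 0, so a_6 = 4.
The remainder reaches 0 after 7 divisions, so the expansion has 7 partial quotients, read off in order.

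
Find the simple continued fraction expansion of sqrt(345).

[18; (1, 1, 2, 1, 6, 1, 2, 1, 1, 36)]

Write x_i = (sqrt(345) + m_i)/d_i with (m_0, d_0) = (0, 1). a_0 = floor(sqrt(345)) = 18, since 18^2 = 324 <= 345 < 361 = 19^2.
Iterate m_{i+1} = d_i*a_i - m_i, d_{i+1} = (345 - m_{i+1}^2)/d_i, a_{i+1} = floor((a_0 + m_{i+1})/d_{i+1}):
  m_1 = 1*18 - 0 = 18, d_1 = (345 - 18^2)/1 = 21/1 = 21, a_1 = floor((18 + 18)/21) = 1.
  m_2 = 21*1 - 18 = 3, d_2 = (345 - 3^2)/21 = 336/21 = 16, a_2 = floor((18 + 3)/16) = 1.
  m_3 = 16*1 - 3 = 13, d_3 = (345 - 13^2)/16 = 176/16 = 11, a_3 = floor((18 + 13)/11) = 2.
  m_4 = 11*2 - 13 = 9, d_4 = (345 - 9^2)/11 = 264/11 = 24, a_4 = floor((18 + 9)/24) = 1.
  m_5 = 24*1 - 9 = 15, d_5 = (345 - 15^2)/24 = 120/24 = 5, a_5 = floor((18 + 15)/5) = 6.
  m_6 = 5*6 - 15 = 15, d_6 = (345 - 15^2)/5 = 120/5 = 24, a_6 = floor((18 + 15)/24) = 1.
  m_7 = 24*1 - 15 = 9, d_7 = (345 - 9^2)/24 = 264/24 = 11, a_7 = floor((18 + 9)/11) = 2.
  m_8 = 11*2 - 9 = 13, d_8 = (345 - 13^2)/11 = 176/11 = 16, a_8 = floor((18 + 13)/16) = 1.
  m_9 = 16*1 - 13 = 3, d_9 = (345 - 3^2)/16 = 336/16 = 21, a_9 = floor((18 + 3)/21) = 1.
  m_10 = 21*1 - 3 = 18, d_10 = (345 - 18^2)/21 = 21/21 = 1, a_10 = floor((18 + 18)/1) = 36.
  m_11 = 1*36 - 18 = 18, d_11 = (345 - 18^2)/1 = 21/1 = 21: (m_11, d_11) = (m_1, d_1) = (18, 21), so from here the quotients repeat a_1, ..., a_10; the period length is 10.
Hence the expansion of sqrt(345) is a_0 = 18 followed by the repeating block 1, 1, 2, 1, 6, 1, 2, 1, 1, 36 (period 10).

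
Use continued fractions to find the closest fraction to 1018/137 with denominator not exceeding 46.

Expand x = 1018/137 as a continued fraction with the Euclidean algorithm:
  1018 = 7*137 + 59, so a_0 = 7.
  137 = 2*59 + 19, so a_1 = 2.
  59 = 3*19 + 2, so a_2 = 3.
  19 = 9*2 + 1, so a_3 = 9.
  2 = 2*1 + 0, so a_4 = 2.
so x = [7; 2, 3, 9, 2].
Convergents (p_i = a_i*p_{i-1} + p_{i-2}, q_i = a_i*q_{i-1} + q_{i-2} with p_{-2}=0, p_{-1}=1, q_{-2}=1, q_{-1}=0), until the denominator exceeds 46:
  i=0: a_0=7, p_0 = 7*1 + 0 = 7, q_0 = 7*0 + 1 = 1.
  i=1: a_1=2, p_1 = 2*7 + 1 = 15, q_1 = 2*1 + 0 = 2.
  i=2: a_2=3, p_2 = 3*15 + 7 = 52, q_2 = 3*2 + 1 = 7.
  i=3: a_3=9, p_3 = 9*52 + 15 = 483, q_3 = 9*7 + 2 = 65.
q_3 = 65 > 46, so the last convergent with denominator <= 46 is p_2/q_2 = 52/7.
The closest fraction with denominator <= 46 is either p_2/q_2 or the intermediate fraction (k*p_2 + p_1)/(k*q_2 + q_1) with the largest k >= 1 whose denominator stays <= 46; these approach x as k grows, and every other convergent or intermediate fraction in range is farther away.
Largest k: floor((46 - q_1)/q_2) = floor((46 - 2)/7) = 6.
That gives (6*52 + 15)/(6*7 + 2) = 327/44.
Compare the errors: |x - 52/7| = |1018*7 - 52*137|/(137*7) = 2/959, and |x - 327/44| = |1018*44 - 327*137|/(137*44) = 7/6028.
Cross-multiplying, 7*959 = 6713 < 12056 = 2*6028, so 7/6028 is smaller: the intermediate fraction 327/44 is closer to x than 52/7.

327/44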